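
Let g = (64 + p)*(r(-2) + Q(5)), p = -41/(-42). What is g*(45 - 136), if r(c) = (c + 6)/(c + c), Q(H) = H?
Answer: -70954/3 ≈ -23651.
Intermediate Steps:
p = 41/42 (p = -41*(-1/42) = 41/42 ≈ 0.97619)
r(c) = (6 + c)/(2*c) (r(c) = (6 + c)/((2*c)) = (6 + c)*(1/(2*c)) = (6 + c)/(2*c))
g = 5458/21 (g = (64 + 41/42)*((½)*(6 - 2)/(-2) + 5) = 2729*((½)*(-½)*4 + 5)/42 = 2729*(-1 + 5)/42 = (2729/42)*4 = 5458/21 ≈ 259.90)
g*(45 - 136) = 5458*(45 - 136)/21 = (5458/21)*(-91) = -70954/3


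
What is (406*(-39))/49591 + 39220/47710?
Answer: 118951888/236598661 ≈ 0.50276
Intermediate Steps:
(406*(-39))/49591 + 39220/47710 = -15834*1/49591 + 39220*(1/47710) = -15834/49591 + 3922/4771 = 118951888/236598661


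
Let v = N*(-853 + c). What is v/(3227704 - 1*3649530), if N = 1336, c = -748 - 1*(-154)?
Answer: 966596/210913 ≈ 4.5829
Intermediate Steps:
c = -594 (c = -748 + 154 = -594)
v = -1933192 (v = 1336*(-853 - 594) = 1336*(-1447) = -1933192)
v/(3227704 - 1*3649530) = -1933192/(3227704 - 1*3649530) = -1933192/(3227704 - 3649530) = -1933192/(-421826) = -1933192*(-1/421826) = 966596/210913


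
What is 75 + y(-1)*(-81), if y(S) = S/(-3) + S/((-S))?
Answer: 129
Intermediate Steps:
y(S) = -1 - S/3 (y(S) = S*(-⅓) + S*(-1/S) = -S/3 - 1 = -1 - S/3)
75 + y(-1)*(-81) = 75 + (-1 - ⅓*(-1))*(-81) = 75 + (-1 + ⅓)*(-81) = 75 - ⅔*(-81) = 75 + 54 = 129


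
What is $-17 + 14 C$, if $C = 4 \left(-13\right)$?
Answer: $-745$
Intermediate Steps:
$C = -52$
$-17 + 14 C = -17 + 14 \left(-52\right) = -17 - 728 = -745$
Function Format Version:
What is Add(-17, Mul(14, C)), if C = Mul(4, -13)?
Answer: -745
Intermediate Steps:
C = -52
Add(-17, Mul(14, C)) = Add(-17, Mul(14, -52)) = Add(-17, -728) = -745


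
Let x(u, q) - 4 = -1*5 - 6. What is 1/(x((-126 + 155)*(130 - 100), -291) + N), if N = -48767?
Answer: -1/48774 ≈ -2.0503e-5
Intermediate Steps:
x(u, q) = -7 (x(u, q) = 4 + (-1*5 - 6) = 4 + (-5 - 6) = 4 - 11 = -7)
1/(x((-126 + 155)*(130 - 100), -291) + N) = 1/(-7 - 48767) = 1/(-48774) = -1/48774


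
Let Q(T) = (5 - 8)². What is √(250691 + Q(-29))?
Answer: 10*√2507 ≈ 500.70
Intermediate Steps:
Q(T) = 9 (Q(T) = (-3)² = 9)
√(250691 + Q(-29)) = √(250691 + 9) = √250700 = 10*√2507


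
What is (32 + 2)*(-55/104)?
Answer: -935/52 ≈ -17.981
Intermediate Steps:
(32 + 2)*(-55/104) = 34*(-55*1/104) = 34*(-55/104) = -935/52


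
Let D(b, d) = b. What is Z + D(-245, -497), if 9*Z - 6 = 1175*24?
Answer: 2889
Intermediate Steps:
Z = 3134 (Z = ⅔ + (1175*24)/9 = ⅔ + (⅑)*28200 = ⅔ + 9400/3 = 3134)
Z + D(-245, -497) = 3134 - 245 = 2889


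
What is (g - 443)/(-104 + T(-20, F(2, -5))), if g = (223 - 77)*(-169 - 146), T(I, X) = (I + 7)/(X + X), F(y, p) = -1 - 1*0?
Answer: 92866/195 ≈ 476.24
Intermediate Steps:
F(y, p) = -1 (F(y, p) = -1 + 0 = -1)
T(I, X) = (7 + I)/(2*X) (T(I, X) = (7 + I)/((2*X)) = (7 + I)*(1/(2*X)) = (7 + I)/(2*X))
g = -45990 (g = 146*(-315) = -45990)
(g - 443)/(-104 + T(-20, F(2, -5))) = (-45990 - 443)/(-104 + (½)*(7 - 20)/(-1)) = -46433/(-104 + (½)*(-1)*(-13)) = -46433/(-104 + 13/2) = -46433/(-195/2) = -46433*(-2/195) = 92866/195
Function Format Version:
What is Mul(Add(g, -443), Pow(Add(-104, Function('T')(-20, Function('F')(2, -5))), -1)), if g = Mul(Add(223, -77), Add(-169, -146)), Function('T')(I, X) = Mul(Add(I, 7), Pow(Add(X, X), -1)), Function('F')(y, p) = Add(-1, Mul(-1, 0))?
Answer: Rational(92866, 195) ≈ 476.24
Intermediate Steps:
Function('F')(y, p) = -1 (Function('F')(y, p) = Add(-1, 0) = -1)
Function('T')(I, X) = Mul(Rational(1, 2), Pow(X, -1), Add(7, I)) (Function('T')(I, X) = Mul(Add(7, I), Pow(Mul(2, X), -1)) = Mul(Add(7, I), Mul(Rational(1, 2), Pow(X, -1))) = Mul(Rational(1, 2), Pow(X, -1), Add(7, I)))
g = -45990 (g = Mul(146, -315) = -45990)
Mul(Add(g, -443), Pow(Add(-104, Function('T')(-20, Function('F')(2, -5))), -1)) = Mul(Add(-45990, -443), Pow(Add(-104, Mul(Rational(1, 2), Pow(-1, -1), Add(7, -20))), -1)) = Mul(-46433, Pow(Add(-104, Mul(Rational(1, 2), -1, -13)), -1)) = Mul(-46433, Pow(Add(-104, Rational(13, 2)), -1)) = Mul(-46433, Pow(Rational(-195, 2), -1)) = Mul(-46433, Rational(-2, 195)) = Rational(92866, 195)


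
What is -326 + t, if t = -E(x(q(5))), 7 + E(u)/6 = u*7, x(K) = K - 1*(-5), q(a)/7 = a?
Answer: -1964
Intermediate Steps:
q(a) = 7*a
x(K) = 5 + K (x(K) = K + 5 = 5 + K)
E(u) = -42 + 42*u (E(u) = -42 + 6*(u*7) = -42 + 6*(7*u) = -42 + 42*u)
t = -1638 (t = -(-42 + 42*(5 + 7*5)) = -(-42 + 42*(5 + 35)) = -(-42 + 42*40) = -(-42 + 1680) = -1*1638 = -1638)
-326 + t = -326 - 1638 = -1964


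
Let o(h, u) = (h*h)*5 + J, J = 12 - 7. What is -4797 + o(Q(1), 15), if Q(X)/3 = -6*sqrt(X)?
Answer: -3172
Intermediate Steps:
J = 5
Q(X) = -18*sqrt(X) (Q(X) = 3*(-6*sqrt(X)) = -18*sqrt(X))
o(h, u) = 5 + 5*h**2 (o(h, u) = (h*h)*5 + 5 = h**2*5 + 5 = 5*h**2 + 5 = 5 + 5*h**2)
-4797 + o(Q(1), 15) = -4797 + (5 + 5*(-18*sqrt(1))**2) = -4797 + (5 + 5*(-18*1)**2) = -4797 + (5 + 5*(-18)**2) = -4797 + (5 + 5*324) = -4797 + (5 + 1620) = -4797 + 1625 = -3172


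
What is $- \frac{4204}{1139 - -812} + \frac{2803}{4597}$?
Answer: $- \frac{13857135}{8968747} \approx -1.545$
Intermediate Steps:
$- \frac{4204}{1139 - -812} + \frac{2803}{4597} = - \frac{4204}{1139 + 812} + 2803 \cdot \frac{1}{4597} = - \frac{4204}{1951} + \frac{2803}{4597} = - \frac{13857135}{8968747}$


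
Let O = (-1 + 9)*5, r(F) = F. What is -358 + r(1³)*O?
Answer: -318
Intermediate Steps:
O = 40 (O = 8*5 = 40)
-358 + r(1³)*O = -358 + 1³*40 = -358 + 1*40 = -358 + 40 = -318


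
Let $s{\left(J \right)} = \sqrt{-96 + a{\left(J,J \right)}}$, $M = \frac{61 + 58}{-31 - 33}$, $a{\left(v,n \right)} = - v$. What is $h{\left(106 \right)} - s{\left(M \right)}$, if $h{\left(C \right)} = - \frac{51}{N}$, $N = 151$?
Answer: $- \frac{51}{151} - \frac{5 i \sqrt{241}}{8} \approx -0.33775 - 9.7026 i$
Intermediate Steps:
$M = - \frac{119}{64}$ ($M = \frac{119}{-64} = 119 \left(- \frac{1}{64}\right) = - \frac{119}{64} \approx -1.8594$)
$s{\left(J \right)} = \sqrt{-96 - J}$
$h{\left(C \right)} = - \frac{51}{151}$
$h{\left(106 \right)} - s{\left(M \right)} = - \frac{51}{151} - \sqrt{-96 - - \frac{119}{64}} = - \frac{51}{151} - \sqrt{-96 + \frac{119}{64}} = - \frac{51}{151} - \sqrt{- \frac{6025}{64}} = - \frac{51}{151} - \frac{5 i \sqrt{241}}{8}$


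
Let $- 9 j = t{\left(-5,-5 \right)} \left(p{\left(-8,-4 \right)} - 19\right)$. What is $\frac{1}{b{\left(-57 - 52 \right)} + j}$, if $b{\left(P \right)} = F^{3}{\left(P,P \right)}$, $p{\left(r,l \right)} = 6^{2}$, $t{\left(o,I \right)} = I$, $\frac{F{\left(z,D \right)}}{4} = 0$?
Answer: $\frac{9}{85} \approx 0.10588$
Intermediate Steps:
$F{\left(z,D \right)} = 0$ ($F{\left(z,D \right)} = 4 \cdot 0 = 0$)
$p{\left(r,l \right)} = 36$
$b{\left(P \right)} = 0$ ($b{\left(P \right)} = 0^{3} = 0$)
$j = \frac{85}{9}$ ($j = - \frac{\left(-5\right) \left(36 - 19\right)}{9} = - \frac{\left(-5\right) 17}{9} = \left(- \frac{1}{9}\right) \left(-85\right) = \frac{85}{9} \approx 9.4444$)
$\frac{1}{b{\left(-57 - 52 \right)} + j} = \frac{1}{0 + \frac{85}{9}} = \frac{1}{\frac{85}{9}} = \frac{9}{85}$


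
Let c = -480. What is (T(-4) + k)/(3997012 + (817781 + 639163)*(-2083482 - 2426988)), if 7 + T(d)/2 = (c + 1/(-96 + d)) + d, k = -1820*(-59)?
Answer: -5319899/328574910333400 ≈ -1.6191e-8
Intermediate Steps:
k = 107380
T(d) = -974 + 2*d + 2/(-96 + d) (T(d) = -14 + 2*((-480 + 1/(-96 + d)) + d) = -14 + 2*(-480 + d + 1/(-96 + d)) = -14 + (-960 + 2*d + 2/(-96 + d)) = -974 + 2*d + 2/(-96 + d))
(T(-4) + k)/(3997012 + (817781 + 639163)*(-2083482 - 2426988)) = (2*(46753 + (-4)² - 583*(-4))/(-96 - 4) + 107380)/(3997012 + (817781 + 639163)*(-2083482 - 2426988)) = (2*(46753 + 16 + 2332)/(-100) + 107380)/(3997012 + 1456944*(-4510470)) = (2*(-1/100)*49101 + 107380)/(3997012 - 6571502203680) = (-49101/50 + 107380)/(-6571498206668) = (5319899/50)*(-1/6571498206668) = -5319899/328574910333400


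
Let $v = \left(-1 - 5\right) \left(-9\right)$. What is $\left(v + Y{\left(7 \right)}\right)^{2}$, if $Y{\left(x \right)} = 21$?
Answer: $5625$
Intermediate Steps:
$v = 54$ ($v = \left(-6\right) \left(-9\right) = 54$)
$\left(v + Y{\left(7 \right)}\right)^{2} = \left(54 + 21\right)^{2} = 75^{2} = 5625$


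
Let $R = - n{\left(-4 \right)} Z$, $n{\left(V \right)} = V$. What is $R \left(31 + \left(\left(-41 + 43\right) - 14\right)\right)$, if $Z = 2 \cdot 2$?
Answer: $304$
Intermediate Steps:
$Z = 4$
$R = 16$ ($R = - \left(-4\right) 4 = \left(-1\right) \left(-16\right) = 16$)
$R \left(31 + \left(\left(-41 + 43\right) - 14\right)\right) = 16 \left(31 + \left(\left(-41 + 43\right) - 14\right)\right) = 16 \left(31 + \left(2 - 14\right)\right) = 16 \left(31 - 12\right) = 16 \cdot 19 = 304$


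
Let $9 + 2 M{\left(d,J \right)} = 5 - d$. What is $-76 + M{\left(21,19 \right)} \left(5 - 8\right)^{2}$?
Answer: $- \frac{377}{2} \approx -188.5$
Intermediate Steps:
$M{\left(d,J \right)} = -2 - \frac{d}{2}$ ($M{\left(d,J \right)} = - \frac{9}{2} + \frac{5 - d}{2} = - \frac{9}{2} - \left(- \frac{5}{2} + \frac{d}{2}\right) = -2 - \frac{d}{2}$)
$-76 + M{\left(21,19 \right)} \left(5 - 8\right)^{2} = -76 + \left(-2 - \frac{21}{2}\right) \left(5 - 8\right)^{2} = -76 + \left(-2 - \frac{21}{2}\right) \left(-3\right)^{2} = -76 - \frac{225}{2} = - \frac{377}{2}$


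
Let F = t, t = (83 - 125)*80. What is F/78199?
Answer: -3360/78199 ≈ -0.042967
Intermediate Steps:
t = -3360 (t = -42*80 = -3360)
F = -3360
F/78199 = -3360/78199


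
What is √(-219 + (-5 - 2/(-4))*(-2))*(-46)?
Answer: -46*I*√210 ≈ -666.6*I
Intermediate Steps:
√(-219 + (-5 - 2/(-4))*(-2))*(-46) = √(-219 + (-5 - 2*(-¼))*(-2))*(-46) = √(-219 + (-5 + ½)*(-2))*(-46) = √(-219 - 9/2*(-2))*(-46) = √(-219 + 9)*(-46) = √(-210)*(-46) = (I*√210)*(-46) = -46*I*√210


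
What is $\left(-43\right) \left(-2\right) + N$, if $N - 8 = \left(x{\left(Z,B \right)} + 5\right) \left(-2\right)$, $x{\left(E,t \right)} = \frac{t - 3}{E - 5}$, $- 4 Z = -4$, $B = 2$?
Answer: $\frac{167}{2} \approx 83.5$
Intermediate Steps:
$Z = 1$ ($Z = \left(- \frac{1}{4}\right) \left(-4\right) = 1$)
$x{\left(E,t \right)} = \frac{-3 + t}{-5 + E}$
$N = - \frac{5}{2}$ ($N = 8 + \left(\frac{-3 + 2}{-5 + 1} + 5\right) \left(-2\right) = 8 + \left(\frac{1}{-4} \left(-1\right) + 5\right) \left(-2\right) = 8 + \left(\left(- \frac{1}{4}\right) \left(-1\right) + 5\right) \left(-2\right) = 8 + \left(\frac{1}{4} + 5\right) \left(-2\right) = 8 + \frac{21}{4} \left(-2\right) = 8 - \frac{21}{2} = - \frac{5}{2} \approx -2.5$)
$\left(-43\right) \left(-2\right) + N = \left(-43\right) \left(-2\right) - \frac{5}{2} = 86 - \frac{5}{2} = \frac{167}{2}$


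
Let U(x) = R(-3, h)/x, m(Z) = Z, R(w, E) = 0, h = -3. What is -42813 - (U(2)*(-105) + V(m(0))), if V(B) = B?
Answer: -42813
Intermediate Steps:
U(x) = 0 (U(x) = 0/x = 0)
-42813 - (U(2)*(-105) + V(m(0))) = -42813 - (0*(-105) + 0) = -42813 - (0 + 0) = -42813 - 1*0 = -42813 + 0 = -42813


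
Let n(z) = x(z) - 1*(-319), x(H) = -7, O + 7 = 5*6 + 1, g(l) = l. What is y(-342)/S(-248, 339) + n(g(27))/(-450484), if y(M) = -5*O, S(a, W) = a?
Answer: 1686897/3491251 ≈ 0.48318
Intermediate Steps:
O = 24 (O = -7 + (5*6 + 1) = -7 + (30 + 1) = -7 + 31 = 24)
y(M) = -120 (y(M) = -5*24 = -120)
n(z) = 312 (n(z) = -7 - 1*(-319) = -7 + 319 = 312)
y(-342)/S(-248, 339) + n(g(27))/(-450484) = -120/(-248) + 312/(-450484) = -120*(-1/248) + 312*(-1/450484) = 15/31 - 78/112621 = 1686897/3491251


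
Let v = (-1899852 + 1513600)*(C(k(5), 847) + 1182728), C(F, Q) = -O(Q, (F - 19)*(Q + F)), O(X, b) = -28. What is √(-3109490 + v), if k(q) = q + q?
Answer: I*√456844980002 ≈ 6.759e+5*I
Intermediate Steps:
k(q) = 2*q
C(F, Q) = 28 (C(F, Q) = -1*(-28) = 28)
v = -456841870512 (v = (-1899852 + 1513600)*(28 + 1182728) = -386252*1182756 = -456841870512)
√(-3109490 + v) = √(-3109490 - 456841870512) = √(-456844980002) = I*√456844980002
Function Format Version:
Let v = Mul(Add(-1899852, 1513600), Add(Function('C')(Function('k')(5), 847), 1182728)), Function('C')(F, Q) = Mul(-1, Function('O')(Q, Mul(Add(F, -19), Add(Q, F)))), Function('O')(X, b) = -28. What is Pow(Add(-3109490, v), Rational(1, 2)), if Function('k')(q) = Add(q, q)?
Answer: Mul(I, Pow(456844980002, Rational(1, 2))) ≈ Mul(6.7590e+5, I)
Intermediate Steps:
Function('k')(q) = Mul(2, q)
Function('C')(F, Q) = 28 (Function('C')(F, Q) = Mul(-1, -28) = 28)
v = -456841870512 (v = Mul(Add(-1899852, 1513600), Add(28, 1182728)) = Mul(-386252, 1182756) = -456841870512)
Pow(Add(-3109490, v), Rational(1, 2)) = Pow(Add(-3109490, -456841870512), Rational(1, 2)) = Pow(-456844980002, Rational(1, 2)) = Mul(I, Pow(456844980002, Rational(1, 2)))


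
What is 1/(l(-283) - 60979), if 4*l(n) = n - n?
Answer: -1/60979 ≈ -1.6399e-5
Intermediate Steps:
l(n) = 0 (l(n) = (n - n)/4 = (¼)*0 = 0)
1/(l(-283) - 60979) = 1/(0 - 60979) = 1/(-60979) = -1/60979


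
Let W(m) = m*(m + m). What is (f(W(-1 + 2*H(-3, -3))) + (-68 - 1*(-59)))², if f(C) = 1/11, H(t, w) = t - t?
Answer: 9604/121 ≈ 79.372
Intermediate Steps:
H(t, w) = 0
W(m) = 2*m² (W(m) = m*(2*m) = 2*m²)
f(C) = 1/11
(f(W(-1 + 2*H(-3, -3))) + (-68 - 1*(-59)))² = (1/11 + (-68 - 1*(-59)))² = (1/11 + (-68 + 59))² = (1/11 - 9)² = (-98/11)² = 9604/121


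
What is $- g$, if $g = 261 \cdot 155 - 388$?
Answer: $-40067$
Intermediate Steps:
$g = 40067$ ($g = 40455 - 388 = 40067$)
$- g = \left(-1\right) 40067 = -40067$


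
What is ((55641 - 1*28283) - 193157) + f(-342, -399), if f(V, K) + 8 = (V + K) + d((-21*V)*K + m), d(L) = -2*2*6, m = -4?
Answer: -166572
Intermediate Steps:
d(L) = -24 (d(L) = -4*6 = -24)
f(V, K) = -32 + K + V (f(V, K) = -8 + ((V + K) - 24) = -8 + ((K + V) - 24) = -8 + (-24 + K + V) = -32 + K + V)
((55641 - 1*28283) - 193157) + f(-342, -399) = ((55641 - 1*28283) - 193157) + (-32 - 399 - 342) = ((55641 - 28283) - 193157) - 773 = (27358 - 193157) - 773 = -165799 - 773 = -166572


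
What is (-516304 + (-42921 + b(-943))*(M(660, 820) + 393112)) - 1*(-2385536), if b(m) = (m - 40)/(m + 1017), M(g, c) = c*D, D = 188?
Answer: -869309898548/37 ≈ -2.3495e+10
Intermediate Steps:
M(g, c) = 188*c (M(g, c) = c*188 = 188*c)
b(m) = (-40 + m)/(1017 + m)
(-516304 + (-42921 + b(-943))*(M(660, 820) + 393112)) - 1*(-2385536) = (-516304 + (-42921 + (-40 - 943)/(1017 - 943))*(188*820 + 393112)) - 1*(-2385536) = (-516304 + (-42921 - 983/74)*(154160 + 393112)) + 2385536 = (-516304 + (-42921 + (1/74)*(-983))*547272) + 2385536 = (-516304 + (-42921 - 983/74)*547272) + 2385536 = (-516304 - 3177137/74*547272) + 2385536 = (-516304 - 869379060132/37) + 2385536 = -869398163380/37 + 2385536 = -869309898548/37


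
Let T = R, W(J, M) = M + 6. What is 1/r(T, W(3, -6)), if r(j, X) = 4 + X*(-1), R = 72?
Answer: ¼ ≈ 0.25000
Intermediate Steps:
W(J, M) = 6 + M
T = 72
r(j, X) = 4 - X
1/r(T, W(3, -6)) = 1/(4 - (6 - 6)) = 1/(4 - 1*0) = 1/(4 + 0) = 1/4 = ¼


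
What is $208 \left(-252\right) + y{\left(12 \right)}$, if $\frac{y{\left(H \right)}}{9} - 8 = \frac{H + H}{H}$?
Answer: $-52326$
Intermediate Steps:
$y{\left(H \right)} = 90$ ($y{\left(H \right)} = 72 + 9 \frac{H + H}{H} = 72 + 9 \frac{2 H}{H} = 72 + 9 \cdot 2 = 72 + 18 = 90$)
$208 \left(-252\right) + y{\left(12 \right)} = 208 \left(-252\right) + 90 = -52416 + 90 = -52326$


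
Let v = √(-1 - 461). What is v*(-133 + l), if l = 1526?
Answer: 1393*I*√462 ≈ 29941.0*I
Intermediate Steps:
v = I*√462 (v = √(-462) = I*√462 ≈ 21.494*I)
v*(-133 + l) = (I*√462)*(-133 + 1526) = (I*√462)*1393 = 1393*I*√462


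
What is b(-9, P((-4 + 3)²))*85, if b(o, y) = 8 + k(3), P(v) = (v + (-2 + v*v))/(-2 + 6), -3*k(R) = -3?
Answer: 765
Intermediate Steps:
k(R) = 1 (k(R) = -⅓*(-3) = 1)
P(v) = -½ + v/4 + v²/4 (P(v) = (v + (-2 + v²))/4 = (-2 + v + v²)*(¼) = -½ + v/4 + v²/4)
b(o, y) = 9 (b(o, y) = 8 + 1 = 9)
b(-9, P((-4 + 3)²))*85 = 9*85 = 765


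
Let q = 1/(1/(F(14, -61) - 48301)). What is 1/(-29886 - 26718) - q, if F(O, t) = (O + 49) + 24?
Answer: 2729105255/56604 ≈ 48214.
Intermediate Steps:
F(O, t) = 73 + O (F(O, t) = (49 + O) + 24 = 73 + O)
q = -48214 (q = 1/(1/((73 + 14) - 48301)) = 1/(1/(87 - 48301)) = 1/(1/(-48214)) = 1/(-1/48214) = -48214)
1/(-29886 - 26718) - q = 1/(-29886 - 26718) - 1*(-48214) = 1/(-56604) + 48214 = -1/56604 + 48214 = 2729105255/56604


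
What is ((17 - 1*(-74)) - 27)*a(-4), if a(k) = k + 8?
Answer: 256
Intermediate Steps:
a(k) = 8 + k
((17 - 1*(-74)) - 27)*a(-4) = ((17 - 1*(-74)) - 27)*(8 - 4) = ((17 + 74) - 27)*4 = (91 - 27)*4 = 64*4 = 256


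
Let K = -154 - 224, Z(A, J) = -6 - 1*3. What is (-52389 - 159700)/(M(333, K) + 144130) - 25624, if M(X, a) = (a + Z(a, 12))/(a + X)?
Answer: -18468097877/720693 ≈ -25625.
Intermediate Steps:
Z(A, J) = -9 (Z(A, J) = -6 - 3 = -9)
K = -378
M(X, a) = (-9 + a)/(X + a) (M(X, a) = (a - 9)/(a + X) = (-9 + a)/(X + a))
(-52389 - 159700)/(M(333, K) + 144130) - 25624 = (-52389 - 159700)/((-9 - 378)/(333 - 378) + 144130) - 25624 = -212089/(-387/(-45) + 144130) - 25624 = -212089/(-1/45*(-387) + 144130) - 25624 = -212089/(43/5 + 144130) - 25624 = -212089/720693/5 - 25624 = -212089*5/720693 - 25624 = -1060445/720693 - 25624 = -18468097877/720693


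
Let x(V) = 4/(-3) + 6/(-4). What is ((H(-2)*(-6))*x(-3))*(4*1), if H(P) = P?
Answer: -136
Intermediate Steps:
x(V) = -17/6 (x(V) = 4*(-1/3) + 6*(-1/4) = -4/3 - 3/2 = -17/6)
((H(-2)*(-6))*x(-3))*(4*1) = (-2*(-6)*(-17/6))*(4*1) = (12*(-17/6))*4 = -34*4 = -136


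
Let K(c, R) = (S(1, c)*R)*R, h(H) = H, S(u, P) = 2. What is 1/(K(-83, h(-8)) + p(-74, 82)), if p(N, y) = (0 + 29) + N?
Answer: 1/83 ≈ 0.012048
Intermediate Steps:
K(c, R) = 2*R² (K(c, R) = (2*R)*R = 2*R²)
p(N, y) = 29 + N
1/(K(-83, h(-8)) + p(-74, 82)) = 1/(2*(-8)² + (29 - 74)) = 1/(2*64 - 45) = 1/(128 - 45) = 1/83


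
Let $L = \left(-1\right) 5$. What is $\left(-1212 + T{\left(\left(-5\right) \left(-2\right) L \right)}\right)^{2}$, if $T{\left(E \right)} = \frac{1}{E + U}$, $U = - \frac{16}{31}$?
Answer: $\frac{3602491308529}{2452356} \approx 1.469 \cdot 10^{6}$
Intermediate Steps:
$L = -5$
$U = - \frac{16}{31}$ ($U = \left(-16\right) \frac{1}{31} = - \frac{16}{31} \approx -0.51613$)
$T{\left(E \right)} = \frac{1}{- \frac{16}{31} + E}$ ($T{\left(E \right)} = \frac{1}{E - \frac{16}{31}} = \frac{1}{- \frac{16}{31} + E}$)
$\left(-1212 + T{\left(\left(-5\right) \left(-2\right) L \right)}\right)^{2} = \left(-1212 + \frac{31}{-16 + 31 \left(-5\right) \left(-2\right) \left(-5\right)}\right)^{2} = \left(-1212 + \frac{31}{-16 + 31 \cdot 10 \left(-5\right)}\right)^{2} = \left(-1212 + \frac{31}{-16 + 31 \left(-50\right)}\right)^{2} = \left(-1212 + \frac{31}{-16 - 1550}\right)^{2} = \left(-1212 + \frac{31}{-1566}\right)^{2} = \left(-1212 + 31 \left(- \frac{1}{1566}\right)\right)^{2} = \left(-1212 - \frac{31}{1566}\right)^{2} = \left(- \frac{1898023}{1566}\right)^{2} = \frac{3602491308529}{2452356}$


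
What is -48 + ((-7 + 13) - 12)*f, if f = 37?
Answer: -270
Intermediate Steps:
-48 + ((-7 + 13) - 12)*f = -48 + ((-7 + 13) - 12)*37 = -48 + (6 - 12)*37 = -48 - 6*37 = -48 - 222 = -270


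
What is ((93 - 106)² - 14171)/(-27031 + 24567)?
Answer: 7001/1232 ≈ 5.6826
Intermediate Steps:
((93 - 106)² - 14171)/(-27031 + 24567) = ((-13)² - 14171)/(-2464) = (169 - 14171)*(-1/2464) = -14002*(-1/2464) = 7001/1232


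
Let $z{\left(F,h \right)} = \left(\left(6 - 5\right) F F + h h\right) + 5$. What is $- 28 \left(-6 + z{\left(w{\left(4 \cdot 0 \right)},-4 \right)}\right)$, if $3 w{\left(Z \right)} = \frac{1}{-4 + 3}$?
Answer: $- \frac{3808}{9} \approx -423.11$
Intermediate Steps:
$w{\left(Z \right)} = - \frac{1}{3}$ ($w{\left(Z \right)} = \frac{1}{3 \left(-4 + 3\right)} = \frac{1}{3 \left(-1\right)} = \frac{1}{3} \left(-1\right) = - \frac{1}{3}$)
$z{\left(F,h \right)} = 5 + F^{2} + h^{2}$ ($z{\left(F,h \right)} = \left(1 F F + h^{2}\right) + 5 = \left(F F + h^{2}\right) + 5 = \left(F^{2} + h^{2}\right) + 5 = 5 + F^{2} + h^{2}$)
$- 28 \left(-6 + z{\left(w{\left(4 \cdot 0 \right)},-4 \right)}\right) = - 28 \left(-6 + \left(5 + \left(- \frac{1}{3}\right)^{2} + \left(-4\right)^{2}\right)\right) = - 28 \left(-6 + \left(5 + \frac{1}{9} + 16\right)\right) = - 28 \left(-6 + \frac{190}{9}\right) = \left(-28\right) \frac{136}{9} = - \frac{3808}{9}$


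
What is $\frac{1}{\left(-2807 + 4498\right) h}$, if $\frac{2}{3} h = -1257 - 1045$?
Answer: $- \frac{1}{5839023} \approx -1.7126 \cdot 10^{-7}$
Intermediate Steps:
$h = -3453$ ($h = \frac{3 \left(-1257 - 1045\right)}{2} = \frac{3}{2} \left(-2302\right) = -3453$)
$\frac{1}{\left(-2807 + 4498\right) h} = \frac{1}{\left(-2807 + 4498\right) \left(-3453\right)} = \frac{1}{1691} \left(- \frac{1}{3453}\right) = - \frac{1}{5839023}$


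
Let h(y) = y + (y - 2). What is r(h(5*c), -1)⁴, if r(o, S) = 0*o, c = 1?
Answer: 0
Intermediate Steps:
h(y) = -2 + 2*y (h(y) = y + (-2 + y) = -2 + 2*y)
r(o, S) = 0
r(h(5*c), -1)⁴ = 0⁴ = 0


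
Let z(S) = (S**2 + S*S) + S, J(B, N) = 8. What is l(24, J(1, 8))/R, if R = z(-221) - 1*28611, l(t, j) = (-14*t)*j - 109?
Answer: -2797/68850 ≈ -0.040625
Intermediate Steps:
z(S) = S + 2*S**2 (z(S) = (S**2 + S**2) + S = 2*S**2 + S = S + 2*S**2)
l(t, j) = -109 - 14*j*t (l(t, j) = -14*j*t - 109 = -109 - 14*j*t)
R = 68850 (R = -221*(1 + 2*(-221)) - 1*28611 = -221*(1 - 442) - 28611 = -221*(-441) - 28611 = 97461 - 28611 = 68850)
l(24, J(1, 8))/R = (-109 - 14*8*24)/68850 = (-109 - 2688)*(1/68850) = -2797*1/68850 = -2797/68850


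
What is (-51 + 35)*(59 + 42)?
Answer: -1616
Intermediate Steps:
(-51 + 35)*(59 + 42) = -16*101 = -1616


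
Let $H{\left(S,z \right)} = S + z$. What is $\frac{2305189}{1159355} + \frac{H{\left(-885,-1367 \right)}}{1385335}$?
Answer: $\frac{638169627171}{321219011785} \approx 1.9867$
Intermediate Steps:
$\frac{2305189}{1159355} + \frac{H{\left(-885,-1367 \right)}}{1385335} = \frac{2305189}{1159355} + \frac{-885 - 1367}{1385335} = 2305189 \cdot \frac{1}{1159355} - \frac{2252}{1385335} = \frac{2305189}{1159355} - \frac{2252}{1385335} = \frac{638169627171}{321219011785}$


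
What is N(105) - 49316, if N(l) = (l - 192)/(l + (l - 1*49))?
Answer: -7939963/161 ≈ -49317.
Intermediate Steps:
N(l) = (-192 + l)/(-49 + 2*l) (N(l) = (-192 + l)/(l + (l - 49)) = (-192 + l)/(l + (-49 + l)) = (-192 + l)/(-49 + 2*l))
N(105) - 49316 = (-192 + 105)/(-49 + 2*105) - 49316 = -87/(-49 + 210) - 49316 = -87/161 - 49316 = -7939963/161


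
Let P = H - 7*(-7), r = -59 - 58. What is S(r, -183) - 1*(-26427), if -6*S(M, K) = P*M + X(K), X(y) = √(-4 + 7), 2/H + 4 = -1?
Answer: 273747/10 - √3/6 ≈ 27374.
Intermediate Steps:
H = -⅖ (H = 2/(-4 - 1) = 2/(-5) = 2*(-⅕) = -⅖ ≈ -0.40000)
X(y) = √3
r = -117
P = 243/5 (P = -⅖ - 7*(-7) = -⅖ + 49 = 243/5 ≈ 48.600)
S(M, K) = -81*M/10 - √3/6 (S(M, K) = -(243*M/5 + √3)/6 = -(√3 + 243*M/5)/6 = -81*M/10 - √3/6)
S(r, -183) - 1*(-26427) = (-81/10*(-117) - √3/6) - 1*(-26427) = (9477/10 - √3/6) + 26427 = 273747/10 - √3/6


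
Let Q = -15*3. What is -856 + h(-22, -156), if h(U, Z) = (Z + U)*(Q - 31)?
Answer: 12672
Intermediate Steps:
Q = -45
h(U, Z) = -76*U - 76*Z (h(U, Z) = (Z + U)*(-45 - 31) = (U + Z)*(-76) = -76*U - 76*Z)
-856 + h(-22, -156) = -856 + (-76*(-22) - 76*(-156)) = -856 + (1672 + 11856) = -856 + 13528 = 12672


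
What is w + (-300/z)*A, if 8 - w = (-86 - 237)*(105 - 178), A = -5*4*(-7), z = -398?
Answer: -4669629/199 ≈ -23465.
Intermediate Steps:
A = 140 (A = -20*(-7) = 140)
w = -23571 (w = 8 - (-86 - 237)*(105 - 178) = 8 - (-323)*(-73) = 8 - 1*23579 = 8 - 23579 = -23571)
w + (-300/z)*A = -23571 - 300/(-398)*140 = -23571 - 300*(-1/398)*140 = -23571 + (150/199)*140 = -23571 + 21000/199 = -4669629/199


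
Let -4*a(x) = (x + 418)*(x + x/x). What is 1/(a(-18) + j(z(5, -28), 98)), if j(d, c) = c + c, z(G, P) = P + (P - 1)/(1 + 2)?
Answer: 1/1896 ≈ 0.00052743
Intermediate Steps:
z(G, P) = -⅓ + 4*P/3 (z(G, P) = P + (-1 + P)/3 = P + (-1 + P)*(⅓) = P + (-⅓ + P/3) = -⅓ + 4*P/3)
j(d, c) = 2*c
a(x) = -(1 + x)*(418 + x)/4 (a(x) = -(x + 418)*(x + x/x)/4 = -(418 + x)*(x + 1)/4 = -(418 + x)*(1 + x)/4 = -(1 + x)*(418 + x)/4)
1/(a(-18) + j(z(5, -28), 98)) = 1/((-209/2 - 419/4*(-18) - ¼*(-18)²) + 2*98) = 1/((-209/2 + 3771/2 - ¼*324) + 196) = 1/((-209/2 + 3771/2 - 81) + 196) = 1/(1700 + 196) = 1/1896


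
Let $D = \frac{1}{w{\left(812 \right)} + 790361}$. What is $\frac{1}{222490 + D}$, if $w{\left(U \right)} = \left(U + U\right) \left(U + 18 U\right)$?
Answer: $\frac{25845433}{5750350388171} \approx 4.4946 \cdot 10^{-6}$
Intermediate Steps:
$w{\left(U \right)} = 38 U^{2}$ ($w{\left(U \right)} = 2 U 19 U = 38 U^{2}$)
$D = \frac{1}{25845433}$ ($D = \frac{1}{38 \cdot 812^{2} + 790361} = \frac{1}{38 \cdot 659344 + 790361} = \frac{1}{25055072 + 790361} = \frac{1}{25845433} \approx 3.8692 \cdot 10^{-8}$)
$\frac{1}{222490 + D} = \frac{1}{222490 + \frac{1}{25845433}} = \frac{1}{\frac{5750350388171}{25845433}} = \frac{25845433}{5750350388171}$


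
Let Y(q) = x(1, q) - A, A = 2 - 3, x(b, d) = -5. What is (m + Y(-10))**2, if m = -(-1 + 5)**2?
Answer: 400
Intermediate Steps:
A = -1
m = -16 (m = -1*4**2 = -1*16 = -16)
Y(q) = -4 (Y(q) = -5 - 1*(-1) = -5 + 1 = -4)
(m + Y(-10))**2 = (-16 - 4)**2 = (-20)**2 = 400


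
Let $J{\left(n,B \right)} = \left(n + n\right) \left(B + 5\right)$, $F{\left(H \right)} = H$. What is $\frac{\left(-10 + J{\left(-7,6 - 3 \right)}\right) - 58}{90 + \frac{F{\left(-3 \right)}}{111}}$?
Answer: $- \frac{6660}{3329} \approx -2.0006$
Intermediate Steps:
$J{\left(n,B \right)} = 2 n \left(5 + B\right)$
$\frac{\left(-10 + J{\left(-7,6 - 3 \right)}\right) - 58}{90 + \frac{F{\left(-3 \right)}}{111}} = \frac{\left(-10 + 2 \left(-7\right) \left(5 + \left(6 - 3\right)\right)\right) - 58}{90 - \frac{3}{111}} = \frac{\left(-10 + 2 \left(-7\right) \left(5 + 3\right)\right) - 58}{90 - \frac{1}{37}} = \frac{\left(-10 + 2 \left(-7\right) 8\right) - 58}{90 - \frac{1}{37}} = \frac{\left(-10 - 112\right) - 58}{\frac{3329}{37}} = \left(-122 - 58\right) \frac{37}{3329} = \left(-180\right) \frac{37}{3329} = - \frac{6660}{3329}$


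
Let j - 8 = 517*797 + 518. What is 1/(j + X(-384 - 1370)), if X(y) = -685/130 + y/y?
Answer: 26/10726839 ≈ 2.4238e-6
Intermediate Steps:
j = 412575 (j = 8 + (517*797 + 518) = 8 + (412049 + 518) = 8 + 412567 = 412575)
X(y) = -111/26 (X(y) = -685*1/130 + 1 = -137/26 + 1 = -111/26)
1/(j + X(-384 - 1370)) = 1/(412575 - 111/26) = 1/(10726839/26) = 26/10726839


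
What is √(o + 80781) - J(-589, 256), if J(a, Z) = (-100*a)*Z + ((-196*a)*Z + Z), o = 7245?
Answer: -44632320 + √88026 ≈ -4.4632e+7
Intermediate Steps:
J(a, Z) = Z - 296*Z*a (J(a, Z) = -100*Z*a + (-196*Z*a + Z) = -100*Z*a + (Z - 196*Z*a) = Z - 296*Z*a)
√(o + 80781) - J(-589, 256) = √(7245 + 80781) - 256*(1 - 296*(-589)) = √88026 - 256*(1 + 174344) = √88026 - 256*174345 = √88026 - 1*44632320 = √88026 - 44632320 = -44632320 + √88026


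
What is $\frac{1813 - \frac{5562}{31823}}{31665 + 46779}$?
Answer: $\frac{57689537}{2496323412} \approx 0.02311$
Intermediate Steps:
$\frac{1813 - \frac{5562}{31823}}{31665 + 46779} = \frac{1813 - \frac{5562}{31823}}{78444} = \left(1813 - \frac{5562}{31823}\right) \frac{1}{78444} = \frac{57689537}{31823} \cdot \frac{1}{78444} = \frac{57689537}{2496323412}$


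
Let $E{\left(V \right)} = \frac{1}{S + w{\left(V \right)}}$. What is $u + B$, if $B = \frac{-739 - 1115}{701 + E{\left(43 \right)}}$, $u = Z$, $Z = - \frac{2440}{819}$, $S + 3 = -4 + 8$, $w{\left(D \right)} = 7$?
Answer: $- \frac{25833368}{4593771} \approx -5.6236$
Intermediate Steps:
$S = 1$ ($S = -3 + \left(-4 + 8\right) = -3 + 4 = 1$)
$E{\left(V \right)} = \frac{1}{8}$ ($E{\left(V \right)} = \frac{1}{1 + 7} = \frac{1}{8}$)
$Z = - \frac{2440}{819}$ ($Z = \left(-2440\right) \frac{1}{819} = - \frac{2440}{819} \approx -2.9792$)
$u = - \frac{2440}{819} \approx -2.9792$
$B = - \frac{14832}{5609}$ ($B = \frac{-739 - 1115}{701 + \frac{1}{8}} = - \frac{1854}{\frac{5609}{8}} = \left(-1854\right) \frac{8}{5609} = - \frac{14832}{5609} \approx -2.6443$)
$u + B = - \frac{2440}{819} - \frac{14832}{5609} = - \frac{25833368}{4593771}$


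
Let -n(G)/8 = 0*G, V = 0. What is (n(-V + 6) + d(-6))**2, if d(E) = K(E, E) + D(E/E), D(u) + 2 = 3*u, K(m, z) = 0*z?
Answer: 1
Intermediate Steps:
K(m, z) = 0
n(G) = 0 (n(G) = -0*G = -8*0 = 0)
D(u) = -2 + 3*u
d(E) = 1 (d(E) = 0 + (-2 + 3*(E/E)) = 0 + (-2 + 3*1) = 0 + (-2 + 3) = 0 + 1 = 1)
(n(-V + 6) + d(-6))**2 = (0 + 1)**2 = 1**2 = 1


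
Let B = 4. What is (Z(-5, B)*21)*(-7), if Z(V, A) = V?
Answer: 735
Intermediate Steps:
(Z(-5, B)*21)*(-7) = -5*21*(-7) = -105*(-7) = 735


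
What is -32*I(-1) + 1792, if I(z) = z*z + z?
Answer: 1792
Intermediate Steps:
I(z) = z + z² (I(z) = z² + z = z + z²)
-32*I(-1) + 1792 = -(-32)*(1 - 1) + 1792 = -(-32)*0 + 1792 = -32*0 + 1792 = 0 + 1792 = 1792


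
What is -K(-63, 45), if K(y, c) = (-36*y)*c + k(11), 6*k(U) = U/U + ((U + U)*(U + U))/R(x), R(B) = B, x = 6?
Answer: -1837325/18 ≈ -1.0207e+5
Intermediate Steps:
k(U) = ⅙ + U²/9 (k(U) = (U/U + ((U + U)*(U + U))/6)/6 = (1 + ((2*U)*(2*U))*(⅙))/6 = (1 + (4*U²)*(⅙))/6 = (1 + 2*U²/3)/6 = ⅙ + U²/9)
K(y, c) = 245/18 - 36*c*y (K(y, c) = (-36*y)*c + (⅙ + (⅑)*11²) = -36*c*y + (⅙ + (⅑)*121) = -36*c*y + (⅙ + 121/9) = -36*c*y + 245/18 = 245/18 - 36*c*y)
-K(-63, 45) = -(245/18 - 36*45*(-63)) = -(245/18 + 102060) = -1*1837325/18 = -1837325/18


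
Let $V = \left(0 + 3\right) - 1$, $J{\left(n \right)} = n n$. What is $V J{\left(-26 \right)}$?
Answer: $1352$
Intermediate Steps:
$J{\left(n \right)} = n^{2}$
$V = 2$ ($V = 3 - 1 = 2$)
$V J{\left(-26 \right)} = 2 \left(-26\right)^{2} = 2 \cdot 676 = 1352$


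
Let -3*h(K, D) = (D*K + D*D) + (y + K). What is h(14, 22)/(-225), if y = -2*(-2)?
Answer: 6/5 ≈ 1.2000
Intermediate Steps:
y = 4
h(K, D) = -4/3 - K/3 - D²/3 - D*K/3 (h(K, D) = -((D*K + D*D) + (4 + K))/3 = -((D*K + D²) + (4 + K))/3 = -((D² + D*K) + (4 + K))/3 = -(4 + K + D² + D*K)/3 = -4/3 - K/3 - D²/3 - D*K/3)
h(14, 22)/(-225) = (-4/3 - ⅓*14 - ⅓*22² - ⅓*22*14)/(-225) = (-4/3 - 14/3 - ⅓*484 - 308/3)*(-1/225) = (-4/3 - 14/3 - 484/3 - 308/3)*(-1/225) = -270*(-1/225) = 6/5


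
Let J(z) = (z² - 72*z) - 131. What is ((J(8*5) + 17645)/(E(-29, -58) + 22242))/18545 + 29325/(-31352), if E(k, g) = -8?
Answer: -6045527249441/6463677712280 ≈ -0.93531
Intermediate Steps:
J(z) = -131 + z² - 72*z
((J(8*5) + 17645)/(E(-29, -58) + 22242))/18545 + 29325/(-31352) = (((-131 + (8*5)² - 576*5) + 17645)/(-8 + 22242))/18545 + 29325/(-31352) = (((-131 + 40² - 72*40) + 17645)/22234)*(1/18545) + 29325*(-1/31352) = (((-131 + 1600 - 2880) + 17645)*(1/22234))*(1/18545) - 29325/31352 = ((-1411 + 17645)*(1/22234))*(1/18545) - 29325/31352 = (16234*(1/22234))*(1/18545) - 29325/31352 = (8117/11117)*(1/18545) - 29325/31352 = 8117/206164765 - 29325/31352 = -6045527249441/6463677712280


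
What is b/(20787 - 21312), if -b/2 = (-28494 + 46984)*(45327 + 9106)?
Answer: 402586468/105 ≈ 3.8342e+6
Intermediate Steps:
b = -2012932340 (b = -2*(-28494 + 46984)*(45327 + 9106) = -36980*54433 = -2*1006466170 = -2012932340)
b/(20787 - 21312) = -2012932340/(20787 - 21312) = -2012932340/(-525) = -2012932340*(-1/525) = 402586468/105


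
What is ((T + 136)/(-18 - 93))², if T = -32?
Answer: 10816/12321 ≈ 0.87785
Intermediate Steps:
((T + 136)/(-18 - 93))² = ((-32 + 136)/(-18 - 93))² = (104/(-111))² = (104*(-1/111))² = (-104/111)² = 10816/12321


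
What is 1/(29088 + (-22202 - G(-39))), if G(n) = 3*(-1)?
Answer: 1/6889 ≈ 0.00014516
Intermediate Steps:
G(n) = -3
1/(29088 + (-22202 - G(-39))) = 1/(29088 + (-22202 - 1*(-3))) = 1/(29088 + (-22202 + 3)) = 1/(29088 - 22199) = 1/6889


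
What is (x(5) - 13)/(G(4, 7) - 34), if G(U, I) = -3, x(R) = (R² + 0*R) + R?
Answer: -17/37 ≈ -0.45946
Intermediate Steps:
x(R) = R + R² (x(R) = (R² + 0) + R = R² + R = R + R²)
(x(5) - 13)/(G(4, 7) - 34) = (5*(1 + 5) - 13)/(-3 - 34) = (5*6 - 13)/(-37) = (30 - 13)*(-1/37) = 17*(-1/37) = -17/37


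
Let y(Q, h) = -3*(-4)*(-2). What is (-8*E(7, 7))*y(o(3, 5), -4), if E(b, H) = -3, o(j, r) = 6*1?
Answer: -576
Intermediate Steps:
o(j, r) = 6
y(Q, h) = -24 (y(Q, h) = 12*(-2) = -24)
(-8*E(7, 7))*y(o(3, 5), -4) = -8*(-3)*(-24) = 24*(-24) = -576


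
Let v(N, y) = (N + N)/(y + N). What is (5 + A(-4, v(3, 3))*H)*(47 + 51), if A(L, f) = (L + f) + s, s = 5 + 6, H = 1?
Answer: 1274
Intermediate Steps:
v(N, y) = 2*N/(N + y) (v(N, y) = (2*N)/(N + y) = 2*N/(N + y))
s = 11
A(L, f) = 11 + L + f (A(L, f) = (L + f) + 11 = 11 + L + f)
(5 + A(-4, v(3, 3))*H)*(47 + 51) = (5 + (11 - 4 + 2*3/(3 + 3))*1)*(47 + 51) = (5 + (11 - 4 + 2*3/6)*1)*98 = (5 + (11 - 4 + 2*3*(⅙))*1)*98 = (5 + (11 - 4 + 1)*1)*98 = (5 + 8*1)*98 = (5 + 8)*98 = 13*98 = 1274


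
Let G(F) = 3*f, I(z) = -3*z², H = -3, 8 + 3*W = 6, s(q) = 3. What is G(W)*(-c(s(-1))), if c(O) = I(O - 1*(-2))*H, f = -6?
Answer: 4050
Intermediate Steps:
W = -⅔ (W = -8/3 + (⅓)*6 = -8/3 + 2 = -⅔ ≈ -0.66667)
c(O) = 9*(2 + O)² (c(O) = -3*(O - 1*(-2))²*(-3) = -3*(O + 2)²*(-3) = -3*(2 + O)²*(-3) = 9*(2 + O)²)
G(F) = -18 (G(F) = 3*(-6) = -18)
G(W)*(-c(s(-1))) = -(-18)*9*(2 + 3)² = -(-18)*9*5² = -(-18)*9*25 = -(-18)*225 = -18*(-225) = 4050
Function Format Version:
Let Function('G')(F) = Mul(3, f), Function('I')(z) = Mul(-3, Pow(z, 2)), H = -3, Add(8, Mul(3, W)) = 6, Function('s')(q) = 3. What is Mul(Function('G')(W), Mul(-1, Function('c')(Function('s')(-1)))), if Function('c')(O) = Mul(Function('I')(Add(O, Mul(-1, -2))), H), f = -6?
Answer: 4050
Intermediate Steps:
W = Rational(-2, 3) (W = Add(Rational(-8, 3), Mul(Rational(1, 3), 6)) = Add(Rational(-8, 3), 2) = Rational(-2, 3) ≈ -0.66667)
Function('c')(O) = Mul(9, Pow(Add(2, O), 2)) (Function('c')(O) = Mul(Mul(-3, Pow(Add(O, Mul(-1, -2)), 2)), -3) = Mul(Mul(-3, Pow(Add(O, 2), 2)), -3) = Mul(Mul(-3, Pow(Add(2, O), 2)), -3) = Mul(9, Pow(Add(2, O), 2)))
Function('G')(F) = -18 (Function('G')(F) = Mul(3, -6) = -18)
Mul(Function('G')(W), Mul(-1, Function('c')(Function('s')(-1)))) = Mul(-18, Mul(-1, Mul(9, Pow(Add(2, 3), 2)))) = Mul(-18, Mul(-1, Mul(9, Pow(5, 2)))) = Mul(-18, Mul(-1, Mul(9, 25))) = Mul(-18, Mul(-1, 225)) = Mul(-18, -225) = 4050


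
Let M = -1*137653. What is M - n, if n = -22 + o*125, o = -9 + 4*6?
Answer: -139506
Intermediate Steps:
M = -137653
o = 15 (o = -9 + 24 = 15)
n = 1853 (n = -22 + 15*125 = -22 + 1875 = 1853)
M - n = -137653 - 1*1853 = -137653 - 1853 = -139506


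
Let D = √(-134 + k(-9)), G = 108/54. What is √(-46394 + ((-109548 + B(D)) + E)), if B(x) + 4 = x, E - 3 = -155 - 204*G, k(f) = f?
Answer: √(-156506 + I*√143) ≈ 0.015 + 395.61*I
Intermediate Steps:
G = 2 (G = 108*(1/54) = 2)
E = -560 (E = 3 + (-155 - 204*2) = 3 + (-155 - 408) = 3 - 563 = -560)
D = I*√143 (D = √(-134 - 9) = √(-143) = I*√143 ≈ 11.958*I)
B(x) = -4 + x
√(-46394 + ((-109548 + B(D)) + E)) = √(-46394 + ((-109548 + (-4 + I*√143)) - 560)) = √(-46394 + ((-109552 + I*√143) - 560)) = √(-46394 + (-110112 + I*√143)) = √(-156506 + I*√143)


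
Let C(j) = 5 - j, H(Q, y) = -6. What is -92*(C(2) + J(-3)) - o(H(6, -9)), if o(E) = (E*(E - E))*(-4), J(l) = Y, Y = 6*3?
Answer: -1932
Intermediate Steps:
Y = 18
J(l) = 18
o(E) = 0 (o(E) = (E*0)*(-4) = 0*(-4) = 0)
-92*(C(2) + J(-3)) - o(H(6, -9)) = -92*((5 - 1*2) + 18) - 1*0 = -92*((5 - 2) + 18) + 0 = -92*(3 + 18) + 0 = -92*21 + 0 = -1932 + 0 = -1932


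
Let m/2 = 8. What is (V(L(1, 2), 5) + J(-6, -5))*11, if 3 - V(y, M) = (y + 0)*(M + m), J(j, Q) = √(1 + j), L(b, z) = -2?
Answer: 495 + 11*I*√5 ≈ 495.0 + 24.597*I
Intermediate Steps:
m = 16 (m = 2*8 = 16)
V(y, M) = 3 - y*(16 + M) (V(y, M) = 3 - (y + 0)*(M + 16) = 3 - y*(16 + M))
(V(L(1, 2), 5) + J(-6, -5))*11 = ((3 - 16*(-2) - 1*5*(-2)) + √(1 - 6))*11 = ((3 + 32 + 10) + √(-5))*11 = (45 + I*√5)*11 = 495 + 11*I*√5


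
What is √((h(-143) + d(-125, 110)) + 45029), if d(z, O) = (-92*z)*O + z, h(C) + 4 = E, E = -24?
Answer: 2*√327469 ≈ 1144.5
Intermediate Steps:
h(C) = -28 (h(C) = -4 - 24 = -28)
d(z, O) = z - 92*O*z (d(z, O) = -92*O*z + z = z - 92*O*z)
√((h(-143) + d(-125, 110)) + 45029) = √((-28 - 125*(1 - 92*110)) + 45029) = √((-28 - 125*(1 - 10120)) + 45029) = √((-28 - 125*(-10119)) + 45029) = √((-28 + 1264875) + 45029) = √(1264847 + 45029) = √1309876 = 2*√327469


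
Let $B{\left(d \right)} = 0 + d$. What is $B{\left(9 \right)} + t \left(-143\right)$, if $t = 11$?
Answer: $-1564$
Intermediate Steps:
$B{\left(d \right)} = d$
$B{\left(9 \right)} + t \left(-143\right) = 9 + 11 \left(-143\right) = 9 - 1573 = -1564$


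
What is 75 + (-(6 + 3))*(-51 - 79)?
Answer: 1245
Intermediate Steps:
75 + (-(6 + 3))*(-51 - 79) = 75 - 1*9*(-130) = 75 - 9*(-130) = 75 + 1170 = 1245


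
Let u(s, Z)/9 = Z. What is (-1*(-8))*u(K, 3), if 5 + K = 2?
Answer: 216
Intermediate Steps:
K = -3 (K = -5 + 2 = -3)
u(s, Z) = 9*Z
(-1*(-8))*u(K, 3) = (-1*(-8))*(9*3) = 8*27 = 216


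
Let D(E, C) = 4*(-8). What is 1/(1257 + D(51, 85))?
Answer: 1/1225 ≈ 0.00081633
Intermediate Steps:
D(E, C) = -32
1/(1257 + D(51, 85)) = 1/(1257 - 32) = 1/1225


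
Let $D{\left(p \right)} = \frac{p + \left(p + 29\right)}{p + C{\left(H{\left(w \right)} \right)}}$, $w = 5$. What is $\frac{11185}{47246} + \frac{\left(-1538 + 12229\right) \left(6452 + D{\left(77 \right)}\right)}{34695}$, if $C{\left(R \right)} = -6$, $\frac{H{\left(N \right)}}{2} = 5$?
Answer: $\frac{46301091304595}{23276639574} \approx 1989.2$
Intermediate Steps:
$H{\left(N \right)} = 10$ ($H{\left(N \right)} = 2 \cdot 5 = 10$)
$D{\left(p \right)} = \frac{29 + 2 p}{-6 + p}$ ($D{\left(p \right)} = \frac{p + \left(p + 29\right)}{p - 6} = \frac{p + \left(29 + p\right)}{-6 + p} = \frac{29 + 2 p}{-6 + p}$)
$\frac{11185}{47246} + \frac{\left(-1538 + 12229\right) \left(6452 + D{\left(77 \right)}\right)}{34695} = \frac{11185}{47246} + \frac{\left(-1538 + 12229\right) \left(6452 + \frac{29 + 2 \cdot 77}{-6 + 77}\right)}{34695} = 11185 \cdot \frac{1}{47246} + 10691 \left(6452 + \frac{29 + 154}{71}\right) \frac{1}{34695} = \frac{11185}{47246} + 10691 \left(6452 + \frac{1}{71} \cdot 183\right) \frac{1}{34695} = \frac{11185}{47246} + 10691 \left(6452 + \frac{183}{71}\right) \frac{1}{34695} = \frac{11185}{47246} + 10691 \cdot \frac{458275}{71} \cdot \frac{1}{34695} = \frac{11185}{47246} + \frac{4899418025}{71} \cdot \frac{1}{34695} = \frac{11185}{47246} + \frac{979883605}{492669} = \frac{46301091304595}{23276639574}$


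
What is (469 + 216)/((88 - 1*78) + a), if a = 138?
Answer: 685/148 ≈ 4.6284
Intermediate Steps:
(469 + 216)/((88 - 1*78) + a) = (469 + 216)/((88 - 1*78) + 138) = 685/((88 - 78) + 138) = 685/(10 + 138) = 685/148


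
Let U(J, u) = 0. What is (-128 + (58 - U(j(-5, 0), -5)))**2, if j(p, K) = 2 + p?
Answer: 4900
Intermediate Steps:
(-128 + (58 - U(j(-5, 0), -5)))**2 = (-128 + (58 - 1*0))**2 = (-128 + (58 + 0))**2 = (-128 + 58)**2 = (-70)**2 = 4900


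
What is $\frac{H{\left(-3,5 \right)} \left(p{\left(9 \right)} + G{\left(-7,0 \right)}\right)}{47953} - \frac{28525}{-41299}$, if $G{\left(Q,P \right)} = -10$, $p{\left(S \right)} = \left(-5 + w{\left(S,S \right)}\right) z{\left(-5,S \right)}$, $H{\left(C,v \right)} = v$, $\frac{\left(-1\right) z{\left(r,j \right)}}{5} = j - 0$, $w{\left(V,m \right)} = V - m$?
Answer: $\frac{1412255750}{1980410947} \approx 0.71311$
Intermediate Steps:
$z{\left(r,j \right)} = - 5 j$ ($z{\left(r,j \right)} = - 5 \left(j - 0\right) = - 5 \left(j + 0\right) = - 5 j$)
$p{\left(S \right)} = 25 S$ ($p{\left(S \right)} = \left(-5 + \left(S - S\right)\right) \left(- 5 S\right) = \left(-5 + 0\right) \left(- 5 S\right) = - 5 \left(- 5 S\right) = 25 S$)
$\frac{H{\left(-3,5 \right)} \left(p{\left(9 \right)} + G{\left(-7,0 \right)}\right)}{47953} - \frac{28525}{-41299} = \frac{5 \left(25 \cdot 9 - 10\right)}{47953} - \frac{28525}{-41299} = 5 \left(225 - 10\right) \frac{1}{47953} - - \frac{28525}{41299} = 5 \cdot 215 \cdot \frac{1}{47953} + \frac{28525}{41299} = 1075 \cdot \frac{1}{47953} + \frac{28525}{41299} = \frac{1075}{47953} + \frac{28525}{41299} = \frac{1412255750}{1980410947}$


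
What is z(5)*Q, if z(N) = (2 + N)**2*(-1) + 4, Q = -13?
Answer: 585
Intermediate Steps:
z(N) = 4 - (2 + N)**2 (z(N) = -(2 + N)**2 + 4 = 4 - (2 + N)**2)
z(5)*Q = (4 - (2 + 5)**2)*(-13) = (4 - 1*7**2)*(-13) = (4 - 1*49)*(-13) = (4 - 49)*(-13) = -45*(-13) = 585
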